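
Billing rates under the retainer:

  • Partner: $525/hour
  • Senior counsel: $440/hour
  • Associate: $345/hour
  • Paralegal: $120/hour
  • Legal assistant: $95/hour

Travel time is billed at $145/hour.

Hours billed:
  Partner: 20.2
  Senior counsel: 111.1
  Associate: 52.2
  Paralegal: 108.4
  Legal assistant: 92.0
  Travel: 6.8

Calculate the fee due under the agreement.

Partner: 20.2 × $525 = $10,605.00
Senior counsel: 111.1 × $440 = $48,884.00
Associate: 52.2 × $345 = $18,009.00
Paralegal: 108.4 × $120 = $13,008.00
Legal assistant: 92.0 × $95 = $8,740.00
Subtotal: $10,605.00 + $48,884.00 + $18,009.00 + $13,008.00 + $8,740.00 = $99,246.00
Travel: 6.8 × $145 = $986.00
Total: $99,246.00 + $986.00 = $100,232.00

$100,232.00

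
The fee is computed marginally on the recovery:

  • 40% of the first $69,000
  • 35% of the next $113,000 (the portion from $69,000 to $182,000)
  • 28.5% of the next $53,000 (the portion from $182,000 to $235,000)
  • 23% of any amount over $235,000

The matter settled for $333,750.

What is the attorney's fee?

$104,967.50

First $69,000 at 40% = $27,600.00
Next $113,000 at 35% = $39,550.00
Next $53,000 at 28.5% = $15,105.00
Remaining $98,750 at 23% = $22,712.50
Fee: $27,600.00 + $39,550.00 + $15,105.00 + $22,712.50 = $104,967.50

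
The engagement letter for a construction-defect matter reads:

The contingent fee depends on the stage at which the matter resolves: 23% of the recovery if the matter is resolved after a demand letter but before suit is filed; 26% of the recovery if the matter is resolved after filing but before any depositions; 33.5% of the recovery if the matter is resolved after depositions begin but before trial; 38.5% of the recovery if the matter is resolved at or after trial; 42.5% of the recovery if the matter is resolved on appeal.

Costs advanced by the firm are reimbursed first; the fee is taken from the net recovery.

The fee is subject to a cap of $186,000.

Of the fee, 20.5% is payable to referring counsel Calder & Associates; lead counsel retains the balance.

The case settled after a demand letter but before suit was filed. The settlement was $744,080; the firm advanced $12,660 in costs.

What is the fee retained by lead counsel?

Fee base (net of costs): $744,080 − $12,660 = $731,420
The matter settled after a demand letter but before suit was filed, so the 23% rate applies.
$731,420 × 23% = $168,226.60
$168,226.60 is under the $186,000 cap.
Referral share: 20.5% of $168,226.60 = $34,486.45; lead counsel retains $168,226.60 − $34,486.45 = $133,740.15.

$133,740.15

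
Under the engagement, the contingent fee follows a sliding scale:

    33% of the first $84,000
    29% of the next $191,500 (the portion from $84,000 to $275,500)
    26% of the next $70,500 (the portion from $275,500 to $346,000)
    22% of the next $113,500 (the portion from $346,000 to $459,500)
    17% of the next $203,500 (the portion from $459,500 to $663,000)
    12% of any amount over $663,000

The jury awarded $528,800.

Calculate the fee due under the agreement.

First $84,000 at 33% = $27,720.00
Next $191,500 at 29% = $55,535.00
Next $70,500 at 26% = $18,330.00
Next $113,500 at 22% = $24,970.00
Remaining $69,300 at 17% = $11,781.00
Fee: $27,720.00 + $55,535.00 + $18,330.00 + $24,970.00 + $11,781.00 = $138,336.00

$138,336.00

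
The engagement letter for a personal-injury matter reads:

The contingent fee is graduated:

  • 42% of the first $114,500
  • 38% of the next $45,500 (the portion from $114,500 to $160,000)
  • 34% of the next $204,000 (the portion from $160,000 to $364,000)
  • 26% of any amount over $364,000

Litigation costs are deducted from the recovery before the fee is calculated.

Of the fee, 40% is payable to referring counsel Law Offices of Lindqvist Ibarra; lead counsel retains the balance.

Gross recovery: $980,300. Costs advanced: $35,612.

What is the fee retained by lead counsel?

$171,431.33

Fee base (net of costs): $980,300 − $35,612 = $944,688
First $114,500 at 42% = $48,090.00
Next $45,500 at 38% = $17,290.00
Next $204,000 at 34% = $69,360.00
Remaining $580,688 at 26% = $150,978.88
Fee: $48,090.00 + $17,290.00 + $69,360.00 + $150,978.88 = $285,718.88
Referral share: 40% of $285,718.88 = $114,287.55; lead counsel retains $285,718.88 − $114,287.55 = $171,431.33.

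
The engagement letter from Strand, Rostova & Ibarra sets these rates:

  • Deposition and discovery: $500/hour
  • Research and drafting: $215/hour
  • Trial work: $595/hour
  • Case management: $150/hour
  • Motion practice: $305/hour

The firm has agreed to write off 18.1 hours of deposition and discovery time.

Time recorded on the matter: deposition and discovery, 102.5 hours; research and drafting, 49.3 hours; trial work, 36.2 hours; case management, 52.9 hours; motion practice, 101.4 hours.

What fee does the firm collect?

Deposition and discovery: 102.5 × $500 = $51,250.00
Research and drafting: 49.3 × $215 = $10,599.50
Trial work: 36.2 × $595 = $21,539.00
Case management: 52.9 × $150 = $7,935.00
Motion practice: 101.4 × $305 = $30,927.00
Subtotal: $122,250.50
Write-off: 18.1 × $500 = $9,050.00
Total: $122,250.50 − $9,050.00 = $113,200.50

$113,200.50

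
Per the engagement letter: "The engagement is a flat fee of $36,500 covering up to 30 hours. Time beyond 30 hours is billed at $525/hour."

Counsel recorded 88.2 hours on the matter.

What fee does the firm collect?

Flat fee: $36,500.00
Excess hours: 88.2 − 30 = 58.2
Overrun: 58.2 × $525 = $30,555.00
Total: $36,500.00 + $30,555.00 = $67,055.00

$67,055.00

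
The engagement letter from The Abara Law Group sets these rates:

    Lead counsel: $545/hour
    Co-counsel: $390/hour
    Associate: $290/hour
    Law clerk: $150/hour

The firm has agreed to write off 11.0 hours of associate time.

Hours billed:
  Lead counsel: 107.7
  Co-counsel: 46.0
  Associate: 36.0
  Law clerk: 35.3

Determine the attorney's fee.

Lead counsel: 107.7 × $545 = $58,696.50
Co-counsel: 46.0 × $390 = $17,940.00
Associate: 36.0 × $290 = $10,440.00
Law clerk: 35.3 × $150 = $5,295.00
Subtotal: $92,371.50
Write-off: 11.0 × $290 = $3,190.00
Total: $92,371.50 − $3,190.00 = $89,181.50

$89,181.50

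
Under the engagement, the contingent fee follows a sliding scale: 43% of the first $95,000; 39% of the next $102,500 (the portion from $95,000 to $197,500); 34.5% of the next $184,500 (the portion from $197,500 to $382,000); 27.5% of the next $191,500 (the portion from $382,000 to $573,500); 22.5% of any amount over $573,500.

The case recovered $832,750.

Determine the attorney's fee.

$255,471.25

First $95,000 at 43% = $40,850.00
Next $102,500 at 39% = $39,975.00
Next $184,500 at 34.5% = $63,652.50
Next $191,500 at 27.5% = $52,662.50
Remaining $259,250 at 22.5% = $58,331.25
Fee: $40,850.00 + $39,975.00 + $63,652.50 + $52,662.50 + $58,331.25 = $255,471.25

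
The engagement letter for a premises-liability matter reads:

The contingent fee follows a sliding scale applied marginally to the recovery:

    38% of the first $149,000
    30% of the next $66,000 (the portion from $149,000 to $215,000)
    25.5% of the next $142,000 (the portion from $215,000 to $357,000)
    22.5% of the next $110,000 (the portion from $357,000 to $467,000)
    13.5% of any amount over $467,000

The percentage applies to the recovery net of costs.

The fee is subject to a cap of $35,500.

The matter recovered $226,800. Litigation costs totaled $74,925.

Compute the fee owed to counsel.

Fee base (net of costs): $226,800 − $74,925 = $151,875
First $149,000 at 38% = $56,620.00
Remaining $2,875 at 30% = $862.50
Fee: $56,620.00 + $862.50 = $57,482.50
$57,482.50 exceeds the $35,500 cap, so the fee is capped at $35,500.00.

$35,500.00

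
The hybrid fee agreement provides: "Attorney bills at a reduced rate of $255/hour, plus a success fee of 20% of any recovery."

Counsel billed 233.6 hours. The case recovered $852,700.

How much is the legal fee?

$230,108.00

Hourly: 233.6 × $255 = $59,568.00
Success fee: 20% of $852,700 = $170,540.00
Total: $59,568.00 + $170,540.00 = $230,108.00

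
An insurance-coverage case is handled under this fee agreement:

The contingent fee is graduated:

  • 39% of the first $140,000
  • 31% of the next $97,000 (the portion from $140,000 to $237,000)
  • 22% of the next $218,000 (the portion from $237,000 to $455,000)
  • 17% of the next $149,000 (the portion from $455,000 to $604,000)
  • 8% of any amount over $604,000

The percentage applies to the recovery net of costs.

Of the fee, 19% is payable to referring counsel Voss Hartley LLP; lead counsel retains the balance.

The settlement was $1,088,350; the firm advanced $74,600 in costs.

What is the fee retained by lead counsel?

Fee base (net of costs): $1,088,350 − $74,600 = $1,013,750
First $140,000 at 39% = $54,600.00
Next $97,000 at 31% = $30,070.00
Next $218,000 at 22% = $47,960.00
Next $149,000 at 17% = $25,330.00
Remaining $409,750 at 8% = $32,780.00
Fee: $54,600.00 + $30,070.00 + $47,960.00 + $25,330.00 + $32,780.00 = $190,740.00
Referral share: 19% of $190,740.00 = $36,240.60; lead counsel retains $190,740.00 − $36,240.60 = $154,499.40.

$154,499.40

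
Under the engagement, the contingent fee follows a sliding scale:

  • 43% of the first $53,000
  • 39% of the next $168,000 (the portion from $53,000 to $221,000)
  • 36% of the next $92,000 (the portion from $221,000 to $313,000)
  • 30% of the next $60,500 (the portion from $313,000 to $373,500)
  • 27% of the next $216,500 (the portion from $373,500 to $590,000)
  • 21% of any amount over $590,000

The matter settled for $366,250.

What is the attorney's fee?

$137,405.00

First $53,000 at 43% = $22,790.00
Next $168,000 at 39% = $65,520.00
Next $92,000 at 36% = $33,120.00
Remaining $53,250 at 30% = $15,975.00
Fee: $22,790.00 + $65,520.00 + $33,120.00 + $15,975.00 = $137,405.00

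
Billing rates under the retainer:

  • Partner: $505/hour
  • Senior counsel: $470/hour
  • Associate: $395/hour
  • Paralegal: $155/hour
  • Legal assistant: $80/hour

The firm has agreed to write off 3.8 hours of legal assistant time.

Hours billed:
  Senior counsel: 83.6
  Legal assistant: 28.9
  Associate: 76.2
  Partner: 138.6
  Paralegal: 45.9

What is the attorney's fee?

$148,506.50

Partner: 138.6 × $505 = $69,993.00
Senior counsel: 83.6 × $470 = $39,292.00
Associate: 76.2 × $395 = $30,099.00
Paralegal: 45.9 × $155 = $7,114.50
Legal assistant: 28.9 × $80 = $2,312.00
Subtotal: $148,810.50
Write-off: 3.8 × $80 = $304.00
Total: $148,810.50 − $304.00 = $148,506.50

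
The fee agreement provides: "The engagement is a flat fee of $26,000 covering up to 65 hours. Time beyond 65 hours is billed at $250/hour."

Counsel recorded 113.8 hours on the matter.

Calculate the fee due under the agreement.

Flat fee: $26,000.00
Excess hours: 113.8 − 65 = 48.8
Overrun: 48.8 × $250 = $12,200.00
Total: $26,000.00 + $12,200.00 = $38,200.00

$38,200.00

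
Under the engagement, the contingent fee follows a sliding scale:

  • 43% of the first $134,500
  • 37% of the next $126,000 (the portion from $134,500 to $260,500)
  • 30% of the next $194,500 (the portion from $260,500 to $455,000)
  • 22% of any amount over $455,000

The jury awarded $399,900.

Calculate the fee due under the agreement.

$146,275.00

First $134,500 at 43% = $57,835.00
Next $126,000 at 37% = $46,620.00
Remaining $139,400 at 30% = $41,820.00
Fee: $57,835.00 + $46,620.00 + $41,820.00 = $146,275.00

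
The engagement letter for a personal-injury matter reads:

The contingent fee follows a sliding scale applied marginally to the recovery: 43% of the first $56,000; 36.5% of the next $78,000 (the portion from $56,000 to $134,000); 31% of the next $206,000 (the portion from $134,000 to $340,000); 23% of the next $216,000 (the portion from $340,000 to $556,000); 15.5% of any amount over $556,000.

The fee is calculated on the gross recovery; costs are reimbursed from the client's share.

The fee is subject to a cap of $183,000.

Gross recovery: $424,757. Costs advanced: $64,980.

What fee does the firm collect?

$135,904.11

Fee base is the gross recovery, $424,757; costs are reimbursed separately.
First $56,000 at 43% = $24,080.00
Next $78,000 at 36.5% = $28,470.00
Next $206,000 at 31% = $63,860.00
Remaining $84,757 at 23% = $19,494.11
Fee: $24,080.00 + $28,470.00 + $63,860.00 + $19,494.11 = $135,904.11
$135,904.11 is under the $183,000 cap.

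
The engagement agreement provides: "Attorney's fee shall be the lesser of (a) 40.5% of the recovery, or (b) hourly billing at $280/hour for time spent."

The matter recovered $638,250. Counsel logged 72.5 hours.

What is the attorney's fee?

$20,300.00

(a) 40.5% of $638,250 = $258,491.25
(b) 72.5 × $280 = $20,300.00
The lesser is (b): $20,300.00.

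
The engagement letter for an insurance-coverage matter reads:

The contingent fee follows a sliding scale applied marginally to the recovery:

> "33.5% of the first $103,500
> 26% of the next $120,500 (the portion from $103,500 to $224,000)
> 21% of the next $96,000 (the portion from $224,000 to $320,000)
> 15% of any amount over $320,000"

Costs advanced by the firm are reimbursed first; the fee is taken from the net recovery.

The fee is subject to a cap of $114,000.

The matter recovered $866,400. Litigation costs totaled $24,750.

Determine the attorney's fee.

Fee base (net of costs): $866,400 − $24,750 = $841,650
First $103,500 at 33.5% = $34,672.50
Next $120,500 at 26% = $31,330.00
Next $96,000 at 21% = $20,160.00
Remaining $521,650 at 15% = $78,247.50
Fee: $34,672.50 + $31,330.00 + $20,160.00 + $78,247.50 = $164,410.00
$164,410.00 exceeds the $114,000 cap, so the fee is capped at $114,000.00.

$114,000.00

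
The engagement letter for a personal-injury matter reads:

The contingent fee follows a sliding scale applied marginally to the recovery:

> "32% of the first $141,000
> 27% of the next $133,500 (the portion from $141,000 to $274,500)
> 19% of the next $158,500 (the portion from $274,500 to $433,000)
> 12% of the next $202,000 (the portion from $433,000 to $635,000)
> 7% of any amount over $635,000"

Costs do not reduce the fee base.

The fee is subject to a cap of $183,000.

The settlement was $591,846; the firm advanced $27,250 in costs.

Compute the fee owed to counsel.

Fee base is the gross recovery, $591,846; costs are reimbursed separately.
First $141,000 at 32% = $45,120.00
Next $133,500 at 27% = $36,045.00
Next $158,500 at 19% = $30,115.00
Remaining $158,846 at 12% = $19,061.52
Fee: $45,120.00 + $36,045.00 + $30,115.00 + $19,061.52 = $130,341.52
$130,341.52 is under the $183,000 cap.

$130,341.52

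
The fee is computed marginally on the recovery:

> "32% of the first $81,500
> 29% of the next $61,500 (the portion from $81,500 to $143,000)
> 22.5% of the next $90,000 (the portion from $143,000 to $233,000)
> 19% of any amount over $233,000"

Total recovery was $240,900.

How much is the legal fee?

$65,666.00

First $81,500 at 32% = $26,080.00
Next $61,500 at 29% = $17,835.00
Next $90,000 at 22.5% = $20,250.00
Remaining $7,900 at 19% = $1,501.00
Fee: $26,080.00 + $17,835.00 + $20,250.00 + $1,501.00 = $65,666.00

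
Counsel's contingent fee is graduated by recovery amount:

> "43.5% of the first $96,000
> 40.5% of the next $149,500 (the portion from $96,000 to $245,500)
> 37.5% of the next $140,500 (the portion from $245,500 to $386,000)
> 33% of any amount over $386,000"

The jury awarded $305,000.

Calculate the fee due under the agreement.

$124,620.00

First $96,000 at 43.5% = $41,760.00
Next $149,500 at 40.5% = $60,547.50
Remaining $59,500 at 37.5% = $22,312.50
Fee: $41,760.00 + $60,547.50 + $22,312.50 = $124,620.00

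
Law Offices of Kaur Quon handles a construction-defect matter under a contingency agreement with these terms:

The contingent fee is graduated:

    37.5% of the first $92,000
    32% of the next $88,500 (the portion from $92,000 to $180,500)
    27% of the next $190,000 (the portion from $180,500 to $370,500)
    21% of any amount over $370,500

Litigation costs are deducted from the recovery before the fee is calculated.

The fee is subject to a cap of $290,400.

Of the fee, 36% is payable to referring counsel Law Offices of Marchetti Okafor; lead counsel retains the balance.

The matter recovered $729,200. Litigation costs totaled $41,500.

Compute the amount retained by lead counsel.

$115,668.48

Fee base (net of costs): $729,200 − $41,500 = $687,700
First $92,000 at 37.5% = $34,500.00
Next $88,500 at 32% = $28,320.00
Next $190,000 at 27% = $51,300.00
Remaining $317,200 at 21% = $66,612.00
Fee: $34,500.00 + $28,320.00 + $51,300.00 + $66,612.00 = $180,732.00
$180,732.00 is under the $290,400 cap.
Referral share: 36% of $180,732.00 = $65,063.52; lead counsel retains $180,732.00 − $65,063.52 = $115,668.48.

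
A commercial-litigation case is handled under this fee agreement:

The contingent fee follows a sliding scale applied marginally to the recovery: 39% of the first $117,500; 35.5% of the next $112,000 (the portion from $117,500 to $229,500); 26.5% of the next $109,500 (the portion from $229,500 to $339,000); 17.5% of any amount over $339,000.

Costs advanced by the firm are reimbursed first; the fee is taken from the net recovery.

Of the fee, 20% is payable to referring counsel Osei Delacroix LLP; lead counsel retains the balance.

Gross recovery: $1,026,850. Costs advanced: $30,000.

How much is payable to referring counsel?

$45,945.25

Fee base (net of costs): $1,026,850 − $30,000 = $996,850
First $117,500 at 39% = $45,825.00
Next $112,000 at 35.5% = $39,760.00
Next $109,500 at 26.5% = $29,017.50
Remaining $657,850 at 17.5% = $115,123.75
Fee: $45,825.00 + $39,760.00 + $29,017.50 + $115,123.75 = $229,726.25
Referral share: 20% of $229,726.25 = $45,945.25; lead counsel retains $229,726.25 − $45,945.25 = $183,781.00.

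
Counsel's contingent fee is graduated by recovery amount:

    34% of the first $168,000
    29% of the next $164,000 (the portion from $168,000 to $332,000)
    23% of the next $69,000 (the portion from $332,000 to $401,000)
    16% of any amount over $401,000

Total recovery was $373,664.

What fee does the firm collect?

First $168,000 at 34% = $57,120.00
Next $164,000 at 29% = $47,560.00
Remaining $41,664 at 23% = $9,582.72
Fee: $57,120.00 + $47,560.00 + $9,582.72 = $114,262.72

$114,262.72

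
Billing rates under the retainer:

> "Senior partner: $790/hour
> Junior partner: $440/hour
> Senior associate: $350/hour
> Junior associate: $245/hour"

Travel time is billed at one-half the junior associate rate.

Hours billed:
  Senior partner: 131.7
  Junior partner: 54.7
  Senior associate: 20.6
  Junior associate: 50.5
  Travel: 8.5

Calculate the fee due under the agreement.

$148,734.75

Senior partner: 131.7 × $790 = $104,043.00
Junior partner: 54.7 × $440 = $24,068.00
Senior associate: 20.6 × $350 = $7,210.00
Junior associate: 50.5 × $245 = $12,372.50
Subtotal: $104,043.00 + $24,068.00 + $7,210.00 + $12,372.50 = $147,693.50
Travel: 8.5 × ($245 ÷ 2) = 8.5 × $122.50 = $1,041.25
Total: $147,693.50 + $1,041.25 = $148,734.75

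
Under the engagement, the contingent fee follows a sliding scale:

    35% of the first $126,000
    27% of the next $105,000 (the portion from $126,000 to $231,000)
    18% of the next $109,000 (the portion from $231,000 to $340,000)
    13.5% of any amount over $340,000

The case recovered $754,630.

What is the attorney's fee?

First $126,000 at 35% = $44,100.00
Next $105,000 at 27% = $28,350.00
Next $109,000 at 18% = $19,620.00
Remaining $414,630 at 13.5% = $55,975.05
Fee: $44,100.00 + $28,350.00 + $19,620.00 + $55,975.05 = $148,045.05

$148,045.05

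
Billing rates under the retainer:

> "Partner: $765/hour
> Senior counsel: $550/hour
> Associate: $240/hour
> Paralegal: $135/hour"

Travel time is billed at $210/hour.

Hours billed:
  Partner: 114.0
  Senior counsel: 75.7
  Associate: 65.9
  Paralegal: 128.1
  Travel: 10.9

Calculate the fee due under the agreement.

$164,243.50

Partner: 114.0 × $765 = $87,210.00
Senior counsel: 75.7 × $550 = $41,635.00
Associate: 65.9 × $240 = $15,816.00
Paralegal: 128.1 × $135 = $17,293.50
Subtotal: $87,210.00 + $41,635.00 + $15,816.00 + $17,293.50 = $161,954.50
Travel: 10.9 × $210 = $2,289.00
Total: $161,954.50 + $2,289.00 = $164,243.50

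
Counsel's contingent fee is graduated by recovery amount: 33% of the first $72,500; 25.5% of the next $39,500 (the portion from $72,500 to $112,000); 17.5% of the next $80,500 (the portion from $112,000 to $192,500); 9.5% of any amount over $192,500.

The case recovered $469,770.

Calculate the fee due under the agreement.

$74,425.65

First $72,500 at 33% = $23,925.00
Next $39,500 at 25.5% = $10,072.50
Next $80,500 at 17.5% = $14,087.50
Remaining $277,270 at 9.5% = $26,340.65
Fee: $23,925.00 + $10,072.50 + $14,087.50 + $26,340.65 = $74,425.65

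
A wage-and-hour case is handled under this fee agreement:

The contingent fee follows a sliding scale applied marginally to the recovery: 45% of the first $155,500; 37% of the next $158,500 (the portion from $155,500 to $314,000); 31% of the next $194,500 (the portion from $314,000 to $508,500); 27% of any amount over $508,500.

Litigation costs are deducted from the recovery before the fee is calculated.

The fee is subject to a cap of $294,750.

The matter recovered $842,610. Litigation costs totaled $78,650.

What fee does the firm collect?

$257,889.20

Fee base (net of costs): $842,610 − $78,650 = $763,960
First $155,500 at 45% = $69,975.00
Next $158,500 at 37% = $58,645.00
Next $194,500 at 31% = $60,295.00
Remaining $255,460 at 27% = $68,974.20
Fee: $69,975.00 + $58,645.00 + $60,295.00 + $68,974.20 = $257,889.20
$257,889.20 is under the $294,750 cap.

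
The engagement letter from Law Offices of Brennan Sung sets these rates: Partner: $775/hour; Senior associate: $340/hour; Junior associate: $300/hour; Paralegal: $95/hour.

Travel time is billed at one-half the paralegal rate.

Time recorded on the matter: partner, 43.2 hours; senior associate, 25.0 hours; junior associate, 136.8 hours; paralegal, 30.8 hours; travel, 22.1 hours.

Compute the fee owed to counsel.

$86,995.75

Partner: 43.2 × $775 = $33,480.00
Senior associate: 25.0 × $340 = $8,500.00
Junior associate: 136.8 × $300 = $41,040.00
Paralegal: 30.8 × $95 = $2,926.00
Subtotal: $33,480.00 + $8,500.00 + $41,040.00 + $2,926.00 = $85,946.00
Travel: 22.1 × ($95 ÷ 2) = 22.1 × $47.50 = $1,049.75
Total: $85,946.00 + $1,049.75 = $86,995.75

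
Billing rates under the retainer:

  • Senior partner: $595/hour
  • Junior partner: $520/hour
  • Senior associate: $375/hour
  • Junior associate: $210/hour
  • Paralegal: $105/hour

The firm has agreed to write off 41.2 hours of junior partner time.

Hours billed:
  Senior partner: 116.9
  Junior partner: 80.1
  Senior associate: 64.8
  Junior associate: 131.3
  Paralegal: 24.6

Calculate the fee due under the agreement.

Senior partner: 116.9 × $595 = $69,555.50
Junior partner: 80.1 × $520 = $41,652.00
Senior associate: 64.8 × $375 = $24,300.00
Junior associate: 131.3 × $210 = $27,573.00
Paralegal: 24.6 × $105 = $2,583.00
Subtotal: $165,663.50
Write-off: 41.2 × $520 = $21,424.00
Total: $165,663.50 − $21,424.00 = $144,239.50

$144,239.50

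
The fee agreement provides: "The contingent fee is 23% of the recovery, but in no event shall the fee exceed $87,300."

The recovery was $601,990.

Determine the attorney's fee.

$87,300.00

23% of $601,990 = $138,457.70
That exceeds the $87,300 cap, so the fee is capped at $87,300.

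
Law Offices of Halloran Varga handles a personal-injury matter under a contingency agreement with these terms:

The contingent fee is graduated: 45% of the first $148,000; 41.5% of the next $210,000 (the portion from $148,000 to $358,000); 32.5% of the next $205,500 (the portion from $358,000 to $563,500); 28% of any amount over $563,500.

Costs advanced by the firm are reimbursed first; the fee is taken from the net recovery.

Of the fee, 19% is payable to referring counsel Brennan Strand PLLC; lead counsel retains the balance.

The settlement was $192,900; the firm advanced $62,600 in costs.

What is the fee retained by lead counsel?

$47,494.35

Fee base (net of costs): $192,900 − $62,600 = $130,300
First $130,300 at 45% = $58,635.00
Referral share: 19% of $58,635.00 = $11,140.65; lead counsel retains $58,635.00 − $11,140.65 = $47,494.35.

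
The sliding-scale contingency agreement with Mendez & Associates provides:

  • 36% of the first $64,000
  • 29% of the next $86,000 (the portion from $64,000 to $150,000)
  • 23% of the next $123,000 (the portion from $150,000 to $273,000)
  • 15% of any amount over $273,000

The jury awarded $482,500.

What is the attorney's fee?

First $64,000 at 36% = $23,040.00
Next $86,000 at 29% = $24,940.00
Next $123,000 at 23% = $28,290.00
Remaining $209,500 at 15% = $31,425.00
Fee: $23,040.00 + $24,940.00 + $28,290.00 + $31,425.00 = $107,695.00

$107,695.00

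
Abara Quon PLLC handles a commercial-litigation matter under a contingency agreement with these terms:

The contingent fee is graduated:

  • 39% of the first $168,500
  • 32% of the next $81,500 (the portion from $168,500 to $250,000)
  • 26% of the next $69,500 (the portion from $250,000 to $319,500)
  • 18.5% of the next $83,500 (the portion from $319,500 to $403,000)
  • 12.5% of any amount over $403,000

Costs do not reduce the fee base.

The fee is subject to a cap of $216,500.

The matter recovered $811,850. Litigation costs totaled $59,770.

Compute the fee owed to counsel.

$176,418.75

Fee base is the gross recovery, $811,850; costs are reimbursed separately.
First $168,500 at 39% = $65,715.00
Next $81,500 at 32% = $26,080.00
Next $69,500 at 26% = $18,070.00
Next $83,500 at 18.5% = $15,447.50
Remaining $408,850 at 12.5% = $51,106.25
Fee: $65,715.00 + $26,080.00 + $18,070.00 + $15,447.50 + $51,106.25 = $176,418.75
$176,418.75 is under the $216,500 cap.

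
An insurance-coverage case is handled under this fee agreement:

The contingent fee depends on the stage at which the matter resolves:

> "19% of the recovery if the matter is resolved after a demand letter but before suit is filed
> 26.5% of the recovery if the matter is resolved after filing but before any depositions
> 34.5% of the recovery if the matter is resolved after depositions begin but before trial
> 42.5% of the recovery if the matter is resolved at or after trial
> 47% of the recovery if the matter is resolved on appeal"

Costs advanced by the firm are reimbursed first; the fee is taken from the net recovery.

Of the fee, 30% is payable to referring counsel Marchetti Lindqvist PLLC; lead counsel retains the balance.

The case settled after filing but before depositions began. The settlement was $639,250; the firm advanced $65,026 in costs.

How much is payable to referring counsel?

$45,650.81

Fee base (net of costs): $639,250 − $65,026 = $574,224
The matter settled after filing but before depositions began, so the 26.5% rate applies.
$574,224 × 26.5% = $152,169.36
Referral share: 30% of $152,169.36 = $45,650.81; lead counsel retains $152,169.36 − $45,650.81 = $106,518.55.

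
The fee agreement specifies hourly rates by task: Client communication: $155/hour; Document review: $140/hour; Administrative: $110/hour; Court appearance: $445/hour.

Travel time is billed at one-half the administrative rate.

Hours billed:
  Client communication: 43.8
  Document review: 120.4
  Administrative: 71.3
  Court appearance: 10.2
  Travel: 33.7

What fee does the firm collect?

Client communication: 43.8 × $155 = $6,789.00
Document review: 120.4 × $140 = $16,856.00
Administrative: 71.3 × $110 = $7,843.00
Court appearance: 10.2 × $445 = $4,539.00
Subtotal: $6,789.00 + $16,856.00 + $7,843.00 + $4,539.00 = $36,027.00
Travel: 33.7 × ($110 ÷ 2) = 33.7 × $55.00 = $1,853.50
Total: $36,027.00 + $1,853.50 = $37,880.50

$37,880.50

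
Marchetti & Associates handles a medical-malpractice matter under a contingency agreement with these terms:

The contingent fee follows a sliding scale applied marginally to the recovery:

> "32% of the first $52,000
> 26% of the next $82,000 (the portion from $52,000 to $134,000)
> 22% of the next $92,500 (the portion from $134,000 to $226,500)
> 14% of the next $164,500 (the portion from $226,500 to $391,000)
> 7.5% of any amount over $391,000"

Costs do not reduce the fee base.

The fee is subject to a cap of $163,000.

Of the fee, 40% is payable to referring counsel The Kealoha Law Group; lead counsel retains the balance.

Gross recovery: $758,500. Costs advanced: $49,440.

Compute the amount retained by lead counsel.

$65,341.50

Fee base is the gross recovery, $758,500; costs are reimbursed separately.
First $52,000 at 32% = $16,640.00
Next $82,000 at 26% = $21,320.00
Next $92,500 at 22% = $20,350.00
Next $164,500 at 14% = $23,030.00
Remaining $367,500 at 7.5% = $27,562.50
Fee: $16,640.00 + $21,320.00 + $20,350.00 + $23,030.00 + $27,562.50 = $108,902.50
$108,902.50 is under the $163,000 cap.
Referral share: 40% of $108,902.50 = $43,561.00; lead counsel retains $108,902.50 − $43,561.00 = $65,341.50.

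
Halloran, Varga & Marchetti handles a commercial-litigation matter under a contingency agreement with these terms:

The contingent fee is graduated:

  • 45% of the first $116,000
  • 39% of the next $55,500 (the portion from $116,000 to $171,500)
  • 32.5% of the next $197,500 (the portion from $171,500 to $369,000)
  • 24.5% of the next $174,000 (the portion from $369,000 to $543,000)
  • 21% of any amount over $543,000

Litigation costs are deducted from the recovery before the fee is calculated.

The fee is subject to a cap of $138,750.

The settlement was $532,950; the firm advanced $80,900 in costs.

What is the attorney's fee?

Fee base (net of costs): $532,950 − $80,900 = $452,050
First $116,000 at 45% = $52,200.00
Next $55,500 at 39% = $21,645.00
Next $197,500 at 32.5% = $64,187.50
Remaining $83,050 at 24.5% = $20,347.25
Fee: $52,200.00 + $21,645.00 + $64,187.50 + $20,347.25 = $158,379.75
$158,379.75 exceeds the $138,750 cap, so the fee is capped at $138,750.00.

$138,750.00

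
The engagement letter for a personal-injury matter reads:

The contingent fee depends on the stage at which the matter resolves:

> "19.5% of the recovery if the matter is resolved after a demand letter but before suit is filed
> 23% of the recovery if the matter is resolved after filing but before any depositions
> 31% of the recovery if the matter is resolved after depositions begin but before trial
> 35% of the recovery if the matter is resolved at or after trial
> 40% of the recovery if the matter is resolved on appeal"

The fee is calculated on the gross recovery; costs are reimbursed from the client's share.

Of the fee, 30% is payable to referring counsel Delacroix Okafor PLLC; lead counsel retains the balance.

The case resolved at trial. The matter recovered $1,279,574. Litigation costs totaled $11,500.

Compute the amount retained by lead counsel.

Fee base is the gross recovery, $1,279,574; costs are reimbursed separately.
The matter resolved at trial, so the 35% rate applies.
$1,279,574 × 35% = $447,850.90
Referral share: 30% of $447,850.90 = $134,355.27; lead counsel retains $447,850.90 − $134,355.27 = $313,495.63.

$313,495.63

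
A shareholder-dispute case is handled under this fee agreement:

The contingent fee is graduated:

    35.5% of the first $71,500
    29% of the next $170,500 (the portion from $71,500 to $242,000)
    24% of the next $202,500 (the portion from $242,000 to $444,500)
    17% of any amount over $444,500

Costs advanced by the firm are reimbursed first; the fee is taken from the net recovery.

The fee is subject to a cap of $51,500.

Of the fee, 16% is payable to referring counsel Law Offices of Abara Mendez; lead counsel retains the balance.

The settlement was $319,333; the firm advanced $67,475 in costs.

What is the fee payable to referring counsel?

Fee base (net of costs): $319,333 − $67,475 = $251,858
First $71,500 at 35.5% = $25,382.50
Next $170,500 at 29% = $49,445.00
Remaining $9,858 at 24% = $2,365.92
Fee: $25,382.50 + $49,445.00 + $2,365.92 = $77,193.42
$77,193.42 exceeds the $51,500 cap, so the fee is capped at $51,500.00.
Referral share: 16% of $51,500.00 = $8,240.00; lead counsel retains $51,500.00 − $8,240.00 = $43,260.00.

$8,240.00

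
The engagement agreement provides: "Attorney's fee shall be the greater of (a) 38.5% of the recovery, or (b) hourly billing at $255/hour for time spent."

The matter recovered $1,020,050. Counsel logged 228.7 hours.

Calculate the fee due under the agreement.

(a) 38.5% of $1,020,050 = $392,719.25
(b) 228.7 × $255 = $58,318.50
The greater is (a): $392,719.25.

$392,719.25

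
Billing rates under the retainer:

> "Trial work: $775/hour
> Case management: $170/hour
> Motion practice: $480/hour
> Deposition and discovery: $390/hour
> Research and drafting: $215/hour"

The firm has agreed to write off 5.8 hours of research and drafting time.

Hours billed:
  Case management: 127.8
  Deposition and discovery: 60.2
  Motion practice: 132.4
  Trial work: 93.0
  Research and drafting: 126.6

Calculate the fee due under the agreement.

Trial work: 93.0 × $775 = $72,075.00
Case management: 127.8 × $170 = $21,726.00
Motion practice: 132.4 × $480 = $63,552.00
Deposition and discovery: 60.2 × $390 = $23,478.00
Research and drafting: 126.6 × $215 = $27,219.00
Subtotal: $208,050.00
Write-off: 5.8 × $215 = $1,247.00
Total: $208,050.00 − $1,247.00 = $206,803.00

$206,803.00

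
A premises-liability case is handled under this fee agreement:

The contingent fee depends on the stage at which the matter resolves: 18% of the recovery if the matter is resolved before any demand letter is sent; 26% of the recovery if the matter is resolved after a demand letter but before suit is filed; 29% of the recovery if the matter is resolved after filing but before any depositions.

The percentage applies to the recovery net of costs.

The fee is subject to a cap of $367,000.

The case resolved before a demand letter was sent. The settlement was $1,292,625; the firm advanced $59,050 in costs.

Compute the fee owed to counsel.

$222,043.50

Fee base (net of costs): $1,292,625 − $59,050 = $1,233,575
The matter resolved before a demand letter was sent, so the 18% rate applies.
$1,233,575 × 18% = $222,043.50
$222,043.50 is under the $367,000 cap.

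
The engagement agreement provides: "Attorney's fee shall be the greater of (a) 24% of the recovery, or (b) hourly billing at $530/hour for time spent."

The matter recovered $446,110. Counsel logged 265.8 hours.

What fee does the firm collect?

$140,874.00

(a) 24% of $446,110 = $107,066.40
(b) 265.8 × $530 = $140,874.00
The greater is (b): $140,874.00.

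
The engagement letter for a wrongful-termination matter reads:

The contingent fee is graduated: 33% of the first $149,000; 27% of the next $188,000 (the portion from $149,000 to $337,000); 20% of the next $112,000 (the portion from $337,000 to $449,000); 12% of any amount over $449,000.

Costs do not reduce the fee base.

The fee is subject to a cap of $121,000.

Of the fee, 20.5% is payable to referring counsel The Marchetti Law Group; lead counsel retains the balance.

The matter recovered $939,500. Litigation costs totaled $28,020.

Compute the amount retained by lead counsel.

$96,195.00

Fee base is the gross recovery, $939,500; costs are reimbursed separately.
First $149,000 at 33% = $49,170.00
Next $188,000 at 27% = $50,760.00
Next $112,000 at 20% = $22,400.00
Remaining $490,500 at 12% = $58,860.00
Fee: $49,170.00 + $50,760.00 + $22,400.00 + $58,860.00 = $181,190.00
$181,190.00 exceeds the $121,000 cap, so the fee is capped at $121,000.00.
Referral share: 20.5% of $121,000.00 = $24,805.00; lead counsel retains $121,000.00 − $24,805.00 = $96,195.00.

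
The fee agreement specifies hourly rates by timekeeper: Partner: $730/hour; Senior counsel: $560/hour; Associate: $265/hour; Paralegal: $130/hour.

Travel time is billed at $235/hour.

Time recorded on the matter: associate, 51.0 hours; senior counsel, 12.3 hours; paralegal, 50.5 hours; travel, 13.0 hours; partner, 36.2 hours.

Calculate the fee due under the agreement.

Partner: 36.2 × $730 = $26,426.00
Senior counsel: 12.3 × $560 = $6,888.00
Associate: 51.0 × $265 = $13,515.00
Paralegal: 50.5 × $130 = $6,565.00
Subtotal: $26,426.00 + $6,888.00 + $13,515.00 + $6,565.00 = $53,394.00
Travel: 13.0 × $235 = $3,055.00
Total: $53,394.00 + $3,055.00 = $56,449.00

$56,449.00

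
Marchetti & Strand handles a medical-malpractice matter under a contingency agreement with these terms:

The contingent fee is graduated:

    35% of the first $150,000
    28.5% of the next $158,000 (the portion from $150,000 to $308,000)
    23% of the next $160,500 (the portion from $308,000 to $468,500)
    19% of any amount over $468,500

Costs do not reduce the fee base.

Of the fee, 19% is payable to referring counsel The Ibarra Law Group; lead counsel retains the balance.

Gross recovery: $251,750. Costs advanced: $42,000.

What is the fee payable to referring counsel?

$15,484.76

Fee base is the gross recovery, $251,750; costs are reimbursed separately.
First $150,000 at 35% = $52,500.00
Remaining $101,750 at 28.5% = $28,998.75
Fee: $52,500.00 + $28,998.75 = $81,498.75
Referral share: 19% of $81,498.75 = $15,484.76; lead counsel retains $81,498.75 − $15,484.76 = $66,013.99.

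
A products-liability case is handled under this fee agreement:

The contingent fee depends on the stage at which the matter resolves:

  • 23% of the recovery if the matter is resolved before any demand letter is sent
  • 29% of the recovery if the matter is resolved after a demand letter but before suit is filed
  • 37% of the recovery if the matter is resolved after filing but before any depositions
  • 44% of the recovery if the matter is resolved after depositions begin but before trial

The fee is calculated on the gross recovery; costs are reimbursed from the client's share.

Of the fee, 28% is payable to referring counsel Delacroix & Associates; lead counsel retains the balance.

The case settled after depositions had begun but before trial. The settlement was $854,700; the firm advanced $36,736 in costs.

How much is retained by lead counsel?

$270,768.96

Fee base is the gross recovery, $854,700; costs are reimbursed separately.
The matter settled after depositions had begun but before trial, so the 44% rate applies.
$854,700 × 44% = $376,068.00
Referral share: 28% of $376,068.00 = $105,299.04; lead counsel retains $376,068.00 − $105,299.04 = $270,768.96.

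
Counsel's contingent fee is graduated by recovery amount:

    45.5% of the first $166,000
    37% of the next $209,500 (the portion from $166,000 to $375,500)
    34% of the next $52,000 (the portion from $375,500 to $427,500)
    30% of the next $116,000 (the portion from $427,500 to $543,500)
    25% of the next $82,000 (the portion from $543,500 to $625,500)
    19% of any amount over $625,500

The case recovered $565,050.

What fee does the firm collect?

$210,912.50

First $166,000 at 45.5% = $75,530.00
Next $209,500 at 37% = $77,515.00
Next $52,000 at 34% = $17,680.00
Next $116,000 at 30% = $34,800.00
Remaining $21,550 at 25% = $5,387.50
Fee: $75,530.00 + $77,515.00 + $17,680.00 + $34,800.00 + $5,387.50 = $210,912.50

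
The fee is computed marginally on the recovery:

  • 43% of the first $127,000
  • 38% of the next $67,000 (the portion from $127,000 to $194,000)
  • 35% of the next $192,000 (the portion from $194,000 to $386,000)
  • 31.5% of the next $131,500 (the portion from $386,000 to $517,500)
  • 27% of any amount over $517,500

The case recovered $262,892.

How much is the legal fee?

First $127,000 at 43% = $54,610.00
Next $67,000 at 38% = $25,460.00
Remaining $68,892 at 35% = $24,112.20
Fee: $54,610.00 + $25,460.00 + $24,112.20 = $104,182.20

$104,182.20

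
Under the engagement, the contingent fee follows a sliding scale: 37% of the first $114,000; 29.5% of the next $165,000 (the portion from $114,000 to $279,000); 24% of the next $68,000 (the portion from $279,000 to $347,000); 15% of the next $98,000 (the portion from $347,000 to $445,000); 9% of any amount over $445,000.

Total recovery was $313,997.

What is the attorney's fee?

First $114,000 at 37% = $42,180.00
Next $165,000 at 29.5% = $48,675.00
Remaining $34,997 at 24% = $8,399.28
Fee: $42,180.00 + $48,675.00 + $8,399.28 = $99,254.28

$99,254.28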